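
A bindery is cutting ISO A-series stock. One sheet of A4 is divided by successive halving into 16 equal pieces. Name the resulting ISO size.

A8

16 = 2^4, so 4 halving steps.
A4 → A5 → … → A8 after 4 steps.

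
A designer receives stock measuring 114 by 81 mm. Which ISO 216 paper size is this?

Aspect ratio 114/81 ≈ 1.407 — close to the ISO √2 ≈ 1.414.
In the C-series (envelope sizes, between A and B): C7 = 81 × 114 mm.

C7 (81 × 114 mm)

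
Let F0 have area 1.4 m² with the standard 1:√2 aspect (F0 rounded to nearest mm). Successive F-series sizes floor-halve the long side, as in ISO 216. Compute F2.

497 × 703 mm

Let F0's short side be w mm. w · w√2 = 1.4 m² = 1,400,000 mm², so w ≈ 995.0 mm and w√2 ≈ 1407.1 mm → F0 = 995 × 1407 mm.
F1: ⌊1407/2⌋ × 995 = 703 × 995 mm
F2: ⌊995/2⌋ × 703 = 497 × 703 mm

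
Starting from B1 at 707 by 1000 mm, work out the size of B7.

88 × 125 mm

B2: ⌊1000/2⌋ × 707 = 500 × 707 mm
B3: ⌊707/2⌋ × 500 = 353 × 500 mm
B4: ⌊500/2⌋ × 353 = 250 × 353 mm
B5: ⌊353/2⌋ × 250 = 176 × 250 mm
B6: ⌊250/2⌋ × 176 = 125 × 176 mm
B7: ⌊176/2⌋ × 125 = 88 × 125 mm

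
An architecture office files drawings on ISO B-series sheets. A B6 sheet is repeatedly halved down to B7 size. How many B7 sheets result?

B6 = 125 × 176 mm; B7 = 88 × 125 mm.
Each halving step doubles the count; 1 step from B6 to B7.
2^1 = 2.

2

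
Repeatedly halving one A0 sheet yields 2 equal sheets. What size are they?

2 = 2^1, so 1 halving step.
A0 → A1 → … → A1 after 1 step.

A1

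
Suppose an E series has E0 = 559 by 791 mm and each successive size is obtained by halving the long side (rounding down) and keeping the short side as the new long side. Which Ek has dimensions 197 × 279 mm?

E3

E0: 559 × 791 mm
E1: 395 × 559 mm
E2: 279 × 395 mm
E3: 197 × 279 mm
E4: 139 × 197 mm
→ matches E3.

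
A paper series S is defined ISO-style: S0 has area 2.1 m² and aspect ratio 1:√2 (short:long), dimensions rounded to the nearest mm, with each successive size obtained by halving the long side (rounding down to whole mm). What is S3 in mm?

Let S0's short side be w mm. w · w√2 = 2.1 m² = 2,100,000 mm², so w ≈ 1218.6 mm and w√2 ≈ 1723.3 mm → S0 = 1219 × 1723 mm.
S1: ⌊1723/2⌋ × 1219 = 861 × 1219 mm
S2: ⌊1219/2⌋ × 861 = 609 × 861 mm
S3: ⌊861/2⌋ × 609 = 430 × 609 mm

430 × 609 mm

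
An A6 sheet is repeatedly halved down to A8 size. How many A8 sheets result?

Each ISO step halves the sheet: 1 × A6 → 2 × A7 → 4 × A8
From A6 to A8 is 2 halving steps: 2^2 = 4.

4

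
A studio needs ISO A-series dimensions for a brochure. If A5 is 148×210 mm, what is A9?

37 × 52 mm

A6: ⌊210/2⌋ × 148 = 105 × 148 mm
A7: ⌊148/2⌋ × 105 = 74 × 105 mm
A8: ⌊105/2⌋ × 74 = 52 × 74 mm
A9: ⌊74/2⌋ × 52 = 37 × 52 mm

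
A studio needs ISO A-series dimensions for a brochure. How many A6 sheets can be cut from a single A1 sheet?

32

A1 = 594 × 841 mm; A6 = 105 × 148 mm.
Each halving step doubles the count; 5 steps from A1 to A6.
2^5 = 32.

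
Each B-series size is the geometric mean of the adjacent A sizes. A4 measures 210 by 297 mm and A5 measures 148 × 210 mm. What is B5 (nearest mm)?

Short side: √(210 · 148) = √31080 ≈ 176.3 → 176 mm
Long side: √(297 · 210) = √62370 ≈ 249.7 → 250 mm

176 × 250 mm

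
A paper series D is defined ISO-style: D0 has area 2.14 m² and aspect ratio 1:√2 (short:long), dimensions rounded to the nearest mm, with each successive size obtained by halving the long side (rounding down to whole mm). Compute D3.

Let D0's short side be w mm. w · w√2 = 2.14 m² = 2,140,000 mm², so w ≈ 1230.1 mm and w√2 ≈ 1739.7 mm → D0 = 1230 × 1740 mm.
D1: ⌊1740/2⌋ × 1230 = 870 × 1230 mm
D2: ⌊1230/2⌋ × 870 = 615 × 870 mm
D3: ⌊870/2⌋ × 615 = 435 × 615 mm

435 × 615 mm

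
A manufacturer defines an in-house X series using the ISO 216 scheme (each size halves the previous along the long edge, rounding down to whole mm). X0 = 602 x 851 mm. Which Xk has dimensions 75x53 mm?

X7

X0: 602 × 851 mm
X1: 425 × 602 mm
X2: 301 × 425 mm
X3: 212 × 301 mm
X4: 150 × 212 mm
X5: 106 × 150 mm
X6: 75 × 106 mm
X7: 53 × 75 mm
X8: 37 × 53 mm
→ matches X7.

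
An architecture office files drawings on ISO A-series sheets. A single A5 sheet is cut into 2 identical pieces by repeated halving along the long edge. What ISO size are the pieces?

2 = 2^1, so 1 halving step.
A5 → A6 → … → A6 after 1 step.

A6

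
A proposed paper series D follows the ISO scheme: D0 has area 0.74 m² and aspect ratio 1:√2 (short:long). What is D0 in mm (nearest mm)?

Let the short side be w mm. Then w · w√2 = 0.74 m² = 740,000 mm².
w² = 740,000/√2, so w ≈ 723.4 mm; long side = w√2 ≈ 1023.0 mm.

723 × 1023 mm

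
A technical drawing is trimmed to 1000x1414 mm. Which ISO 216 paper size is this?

Aspect ratio 1414/1000 ≈ 1.414 — close to the ISO √2 ≈ 1.414.
In the B-series (B0 = 1000 × 1414 mm): B0 = 1000 × 1414 mm.

B0 (1000 × 1414 mm)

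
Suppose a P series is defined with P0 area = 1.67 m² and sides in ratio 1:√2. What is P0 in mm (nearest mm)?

Let the short side be w mm. Then w · w√2 = 1.67 m² = 1,670,000 mm².
w² = 1,670,000/√2, so w ≈ 1086.7 mm; long side = w√2 ≈ 1536.8 mm.

1087 × 1537 mm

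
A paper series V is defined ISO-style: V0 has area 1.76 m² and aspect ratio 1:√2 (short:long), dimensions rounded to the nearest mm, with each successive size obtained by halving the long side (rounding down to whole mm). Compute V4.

Let V0's short side be w mm. w · w√2 = 1.76 m² = 1,760,000 mm², so w ≈ 1115.6 mm and w√2 ≈ 1577.7 mm → V0 = 1116 × 1578 mm.
V1: ⌊1578/2⌋ × 1116 = 789 × 1116 mm
V2: ⌊1116/2⌋ × 789 = 558 × 789 mm
V3: ⌊789/2⌋ × 558 = 394 × 558 mm
V4: ⌊558/2⌋ × 394 = 279 × 394 mm

279 × 394 mm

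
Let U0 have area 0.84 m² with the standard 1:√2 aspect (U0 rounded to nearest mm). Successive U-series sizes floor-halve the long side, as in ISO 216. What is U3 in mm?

Let U0's short side be w mm. w · w√2 = 0.84 m² = 840,000 mm², so w ≈ 770.7 mm and w√2 ≈ 1089.9 mm → U0 = 771 × 1090 mm.
U1: ⌊1090/2⌋ × 771 = 545 × 771 mm
U2: ⌊771/2⌋ × 545 = 385 × 545 mm
U3: ⌊545/2⌋ × 385 = 272 × 385 mm

272 × 385 mm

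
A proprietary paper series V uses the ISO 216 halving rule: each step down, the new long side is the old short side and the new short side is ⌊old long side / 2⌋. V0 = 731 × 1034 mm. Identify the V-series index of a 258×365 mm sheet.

V3

V0: 731 × 1034 mm
V1: 517 × 731 mm
V2: 365 × 517 mm
V3: 258 × 365 mm
V4: 182 × 258 mm
→ matches V3.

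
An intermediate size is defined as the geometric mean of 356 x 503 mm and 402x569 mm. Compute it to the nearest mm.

378 × 535 mm

Short side: √(356 · 402) = √143112 ≈ 378.3 → 378 mm
Long side: √(503 · 569) = √286207 ≈ 535.0 → 535 mm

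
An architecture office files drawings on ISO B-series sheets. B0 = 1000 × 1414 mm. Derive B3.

B1: ⌊1414/2⌋ × 1000 = 707 × 1000 mm
B2: ⌊1000/2⌋ × 707 = 500 × 707 mm
B3: ⌊707/2⌋ × 500 = 353 × 500 mm

353 × 500 mm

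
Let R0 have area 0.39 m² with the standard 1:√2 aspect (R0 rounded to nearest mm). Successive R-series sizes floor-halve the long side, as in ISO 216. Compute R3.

185 × 262 mm

Let R0's short side be w mm. w · w√2 = 0.39 m² = 390,000 mm², so w ≈ 525.1 mm and w√2 ≈ 742.7 mm → R0 = 525 × 743 mm.
R1: ⌊743/2⌋ × 525 = 371 × 525 mm
R2: ⌊525/2⌋ × 371 = 262 × 371 mm
R3: ⌊371/2⌋ × 262 = 185 × 262 mm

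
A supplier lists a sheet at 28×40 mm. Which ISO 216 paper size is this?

Aspect ratio 40/28 ≈ 1.429 — close to the ISO √2 ≈ 1.414.
In the C-series (envelope sizes, between A and B): C10 = 28 × 40 mm.

C10 (28 × 40 mm)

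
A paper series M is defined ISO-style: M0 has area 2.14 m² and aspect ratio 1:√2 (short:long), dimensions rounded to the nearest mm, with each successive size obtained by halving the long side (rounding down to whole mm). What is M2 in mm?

615 × 870 mm

Let M0's short side be w mm. w · w√2 = 2.14 m² = 2,140,000 mm², so w ≈ 1230.1 mm and w√2 ≈ 1739.7 mm → M0 = 1230 × 1740 mm.
M1: ⌊1740/2⌋ × 1230 = 870 × 1230 mm
M2: ⌊1230/2⌋ × 870 = 615 × 870 mm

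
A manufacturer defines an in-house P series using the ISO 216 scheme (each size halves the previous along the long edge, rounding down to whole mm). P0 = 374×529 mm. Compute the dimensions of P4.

93 × 132 mm

P1: ⌊529/2⌋ × 374 = 264 × 374 mm
P2: ⌊374/2⌋ × 264 = 187 × 264 mm
P3: ⌊264/2⌋ × 187 = 132 × 187 mm
P4: ⌊187/2⌋ × 132 = 93 × 132 mm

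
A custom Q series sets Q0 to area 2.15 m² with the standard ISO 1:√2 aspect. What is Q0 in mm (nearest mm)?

1233 × 1744 mm

Let the short side be w mm. Then w · w√2 = 2.15 m² = 2,150,000 mm².
w² = 2,150,000/√2, so w ≈ 1233.0 mm; long side = w√2 ≈ 1743.7 mm.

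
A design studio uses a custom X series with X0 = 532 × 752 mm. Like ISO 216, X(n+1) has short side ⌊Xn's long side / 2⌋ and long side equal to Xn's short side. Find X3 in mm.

188 × 266 mm

X1: ⌊752/2⌋ × 532 = 376 × 532 mm
X2: ⌊532/2⌋ × 376 = 266 × 376 mm
X3: ⌊376/2⌋ × 266 = 188 × 266 mm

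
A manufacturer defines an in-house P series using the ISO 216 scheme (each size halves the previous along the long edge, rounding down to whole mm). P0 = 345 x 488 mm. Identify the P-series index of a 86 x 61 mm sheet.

P5

P0: 345 × 488 mm
P1: 244 × 345 mm
P2: 172 × 244 mm
P3: 122 × 172 mm
P4: 86 × 122 mm
P5: 61 × 86 mm
P6: 43 × 61 mm
→ matches P5.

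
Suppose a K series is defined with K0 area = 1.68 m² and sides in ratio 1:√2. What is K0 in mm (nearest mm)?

1090 × 1541 mm

Let the short side be w mm. Then w · w√2 = 1.68 m² = 1,680,000 mm².
w² = 1,680,000/√2, so w ≈ 1089.9 mm; long side = w√2 ≈ 1541.4 mm.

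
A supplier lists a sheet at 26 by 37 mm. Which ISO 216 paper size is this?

Aspect ratio 37/26 ≈ 1.423 — close to the ISO √2 ≈ 1.414.
In the A-series (A0 area = 1 m²): A10 = 26 × 37 mm.

A10 (26 × 37 mm)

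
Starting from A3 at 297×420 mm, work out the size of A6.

A4: ⌊420/2⌋ × 297 = 210 × 297 mm
A5: ⌊297/2⌋ × 210 = 148 × 210 mm
A6: ⌊210/2⌋ × 148 = 105 × 148 mm

105 × 148 mm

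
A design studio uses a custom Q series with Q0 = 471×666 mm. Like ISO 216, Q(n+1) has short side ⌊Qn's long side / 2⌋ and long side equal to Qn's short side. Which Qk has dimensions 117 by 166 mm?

Q4

Q0: 471 × 666 mm
Q1: 333 × 471 mm
Q2: 235 × 333 mm
Q3: 166 × 235 mm
Q4: 117 × 166 mm
Q5: 83 × 117 mm
→ matches Q4.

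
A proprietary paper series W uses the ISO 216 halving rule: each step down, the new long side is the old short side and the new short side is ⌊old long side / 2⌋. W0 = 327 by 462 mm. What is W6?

40 × 57 mm

W1: ⌊462/2⌋ × 327 = 231 × 327 mm
W2: ⌊327/2⌋ × 231 = 163 × 231 mm
W3: ⌊231/2⌋ × 163 = 115 × 163 mm
W4: ⌊163/2⌋ × 115 = 81 × 115 mm
W5: ⌊115/2⌋ × 81 = 57 × 81 mm
W6: ⌊81/2⌋ × 57 = 40 × 57 mm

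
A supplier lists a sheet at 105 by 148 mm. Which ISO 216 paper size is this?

Aspect ratio 148/105 ≈ 1.410 — close to the ISO √2 ≈ 1.414.
In the A-series (A0 area = 1 m²): A6 = 105 × 148 mm.

A6 (105 × 148 mm)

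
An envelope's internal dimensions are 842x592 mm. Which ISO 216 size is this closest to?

Aspect ratio 842/592 ≈ 1.422 — close to the ISO √2 ≈ 1.414.
In the A-series (A0 area = 1 m²): A1 = 594 × 841 mm.
Off by 3 mm total — nearest standard size.

A1 (594 × 841 mm)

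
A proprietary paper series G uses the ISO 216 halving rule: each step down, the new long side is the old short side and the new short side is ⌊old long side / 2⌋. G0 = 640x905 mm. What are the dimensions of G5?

G1: ⌊905/2⌋ × 640 = 452 × 640 mm
G2: ⌊640/2⌋ × 452 = 320 × 452 mm
G3: ⌊452/2⌋ × 320 = 226 × 320 mm
G4: ⌊320/2⌋ × 226 = 160 × 226 mm
G5: ⌊226/2⌋ × 160 = 113 × 160 mm

113 × 160 mm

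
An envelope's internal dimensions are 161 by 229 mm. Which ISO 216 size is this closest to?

Aspect ratio 229/161 ≈ 1.422 — close to the ISO √2 ≈ 1.414.
In the C-series (envelope sizes, between A and B): C5 = 162 × 229 mm.
Off by 1 mm total — nearest standard size.

C5 (162 × 229 mm)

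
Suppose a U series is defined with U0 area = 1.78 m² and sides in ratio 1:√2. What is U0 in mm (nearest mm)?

Let the short side be w mm. Then w · w√2 = 1.78 m² = 1,780,000 mm².
w² = 1,780,000/√2, so w ≈ 1121.9 mm; long side = w√2 ≈ 1586.6 mm.

1122 × 1587 mm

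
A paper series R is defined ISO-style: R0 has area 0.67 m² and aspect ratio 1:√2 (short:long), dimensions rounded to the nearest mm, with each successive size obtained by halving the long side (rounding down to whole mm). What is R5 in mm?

121 × 172 mm

Let R0's short side be w mm. w · w√2 = 0.67 m² = 670,000 mm², so w ≈ 688.3 mm and w√2 ≈ 973.4 mm → R0 = 688 × 973 mm.
R1: ⌊973/2⌋ × 688 = 486 × 688 mm
R2: ⌊688/2⌋ × 486 = 344 × 486 mm
R3: ⌊486/2⌋ × 344 = 243 × 344 mm
R4: ⌊344/2⌋ × 243 = 172 × 243 mm
R5: ⌊243/2⌋ × 172 = 121 × 172 mm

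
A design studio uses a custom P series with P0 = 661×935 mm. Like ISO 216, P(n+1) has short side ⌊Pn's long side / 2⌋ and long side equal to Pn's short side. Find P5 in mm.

P1: ⌊935/2⌋ × 661 = 467 × 661 mm
P2: ⌊661/2⌋ × 467 = 330 × 467 mm
P3: ⌊467/2⌋ × 330 = 233 × 330 mm
P4: ⌊330/2⌋ × 233 = 165 × 233 mm
P5: ⌊233/2⌋ × 165 = 116 × 165 mm

116 × 165 mm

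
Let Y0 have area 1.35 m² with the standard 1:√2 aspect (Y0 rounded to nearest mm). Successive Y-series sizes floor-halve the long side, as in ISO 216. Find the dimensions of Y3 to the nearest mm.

Let Y0's short side be w mm. w · w√2 = 1.35 m² = 1,350,000 mm², so w ≈ 977.0 mm and w√2 ≈ 1381.7 mm → Y0 = 977 × 1382 mm.
Y1: ⌊1382/2⌋ × 977 = 691 × 977 mm
Y2: ⌊977/2⌋ × 691 = 488 × 691 mm
Y3: ⌊691/2⌋ × 488 = 345 × 488 mm

345 × 488 mm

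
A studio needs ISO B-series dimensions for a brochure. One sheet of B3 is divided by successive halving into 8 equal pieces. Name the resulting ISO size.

B6

8 = 2^3, so 3 halving steps.
B3 → B4 → … → B6 after 3 steps.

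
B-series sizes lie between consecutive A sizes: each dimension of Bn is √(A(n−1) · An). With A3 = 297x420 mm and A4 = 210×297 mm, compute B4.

Short side: √(297 · 210) = √62370 ≈ 249.7 → 250 mm
Long side: √(420 · 297) = √124740 ≈ 353.2 → 353 mm

250 × 353 mm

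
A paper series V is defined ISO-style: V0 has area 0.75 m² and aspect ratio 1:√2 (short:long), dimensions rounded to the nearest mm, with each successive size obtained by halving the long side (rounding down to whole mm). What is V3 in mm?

Let V0's short side be w mm. w · w√2 = 0.75 m² = 750,000 mm², so w ≈ 728.2 mm and w√2 ≈ 1029.9 mm → V0 = 728 × 1030 mm.
V1: ⌊1030/2⌋ × 728 = 515 × 728 mm
V2: ⌊728/2⌋ × 515 = 364 × 515 mm
V3: ⌊515/2⌋ × 364 = 257 × 364 mm

257 × 364 mm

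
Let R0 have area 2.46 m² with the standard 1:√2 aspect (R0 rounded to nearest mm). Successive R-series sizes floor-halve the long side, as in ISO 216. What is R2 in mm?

659 × 932 mm

Let R0's short side be w mm. w · w√2 = 2.46 m² = 2,460,000 mm², so w ≈ 1318.9 mm and w√2 ≈ 1865.2 mm → R0 = 1319 × 1865 mm.
R1: ⌊1865/2⌋ × 1319 = 932 × 1319 mm
R2: ⌊1319/2⌋ × 932 = 659 × 932 mm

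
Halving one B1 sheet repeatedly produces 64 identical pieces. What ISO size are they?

64 = 2^6, so 6 halving steps.
B1 → B2 → … → B7 after 6 steps.

B7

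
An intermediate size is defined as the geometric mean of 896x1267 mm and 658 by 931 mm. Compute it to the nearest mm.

Short side: √(896 · 658) = √589568 ≈ 767.8 → 768 mm
Long side: √(1267 · 931) = √1179577 ≈ 1086.1 → 1086 mm

768 × 1086 mm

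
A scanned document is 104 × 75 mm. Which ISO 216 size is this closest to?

A7 (74 × 105 mm)

Aspect ratio 104/75 ≈ 1.387 (ISO target is √2 ≈ 1.414).
In the A-series (A0 area = 1 m²): A7 = 74 × 105 mm.
Off by 2 mm total — nearest standard size.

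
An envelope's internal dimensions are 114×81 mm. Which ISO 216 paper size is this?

Aspect ratio 114/81 ≈ 1.407 — close to the ISO √2 ≈ 1.414.
In the C-series (envelope sizes, between A and B): C7 = 81 × 114 mm.

C7 (81 × 114 mm)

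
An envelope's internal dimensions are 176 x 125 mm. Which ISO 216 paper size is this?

Aspect ratio 176/125 ≈ 1.408 — close to the ISO √2 ≈ 1.414.
In the B-series (B0 = 1000 × 1414 mm): B6 = 125 × 176 mm.

B6 (125 × 176 mm)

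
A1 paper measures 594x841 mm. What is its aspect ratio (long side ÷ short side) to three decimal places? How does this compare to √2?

841 / 594 = 1.416
ISO 216 targets √2 ≈ 1.414; the +0.002 deviation is from mm rounding.

1.416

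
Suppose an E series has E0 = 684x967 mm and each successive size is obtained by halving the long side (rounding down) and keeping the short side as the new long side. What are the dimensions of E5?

120 × 171 mm

E1: ⌊967/2⌋ × 684 = 483 × 684 mm
E2: ⌊684/2⌋ × 483 = 342 × 483 mm
E3: ⌊483/2⌋ × 342 = 241 × 342 mm
E4: ⌊342/2⌋ × 241 = 171 × 241 mm
E5: ⌊241/2⌋ × 171 = 120 × 171 mm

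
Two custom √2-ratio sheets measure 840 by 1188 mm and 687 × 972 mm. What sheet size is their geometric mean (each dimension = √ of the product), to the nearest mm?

760 × 1075 mm

Short side: √(840 · 687) = √577080 ≈ 759.7 → 760 mm
Long side: √(1188 · 972) = √1154736 ≈ 1074.6 → 1075 mm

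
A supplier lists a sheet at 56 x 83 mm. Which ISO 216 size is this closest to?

C8 (57 × 81 mm)

Aspect ratio 83/56 ≈ 1.482 (ISO target is √2 ≈ 1.414).
In the C-series (envelope sizes, between A and B): C8 = 57 × 81 mm.
Off by 3 mm total — nearest standard size.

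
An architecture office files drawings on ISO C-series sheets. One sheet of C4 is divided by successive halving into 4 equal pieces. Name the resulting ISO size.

4 = 2^2, so 2 halving steps.
C4 → C5 → … → C6 after 2 steps.

C6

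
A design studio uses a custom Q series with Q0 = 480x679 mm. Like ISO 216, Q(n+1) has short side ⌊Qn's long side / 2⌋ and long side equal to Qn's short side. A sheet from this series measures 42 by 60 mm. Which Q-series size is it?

Q7

Q0: 480 × 679 mm
Q1: 339 × 480 mm
Q2: 240 × 339 mm
Q3: 169 × 240 mm
Q4: 120 × 169 mm
Q5: 84 × 120 mm
Q6: 60 × 84 mm
Q7: 42 × 60 mm
Q8: 30 × 42 mm
→ matches Q7.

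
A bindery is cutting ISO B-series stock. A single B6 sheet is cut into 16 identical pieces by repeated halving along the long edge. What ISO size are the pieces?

B10

16 = 2^4, so 4 halving steps.
B6 → B7 → … → B10 after 4 steps.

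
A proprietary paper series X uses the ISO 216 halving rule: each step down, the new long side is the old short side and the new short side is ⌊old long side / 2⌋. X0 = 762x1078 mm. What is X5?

134 × 190 mm

X1: ⌊1078/2⌋ × 762 = 539 × 762 mm
X2: ⌊762/2⌋ × 539 = 381 × 539 mm
X3: ⌊539/2⌋ × 381 = 269 × 381 mm
X4: ⌊381/2⌋ × 269 = 190 × 269 mm
X5: ⌊269/2⌋ × 190 = 134 × 190 mm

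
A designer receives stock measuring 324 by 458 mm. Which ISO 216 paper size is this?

Aspect ratio 458/324 ≈ 1.414 — close to the ISO √2 ≈ 1.414.
In the C-series (envelope sizes, between A and B): C3 = 324 × 458 mm.

C3 (324 × 458 mm)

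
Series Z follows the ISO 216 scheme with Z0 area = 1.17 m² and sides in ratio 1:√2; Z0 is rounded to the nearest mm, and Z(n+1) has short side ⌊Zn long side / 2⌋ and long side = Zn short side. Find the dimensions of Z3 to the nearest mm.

Let Z0's short side be w mm. w · w√2 = 1.17 m² = 1,170,000 mm², so w ≈ 909.6 mm and w√2 ≈ 1286.3 mm → Z0 = 910 × 1286 mm.
Z1: ⌊1286/2⌋ × 910 = 643 × 910 mm
Z2: ⌊910/2⌋ × 643 = 455 × 643 mm
Z3: ⌊643/2⌋ × 455 = 321 × 455 mm

321 × 455 mm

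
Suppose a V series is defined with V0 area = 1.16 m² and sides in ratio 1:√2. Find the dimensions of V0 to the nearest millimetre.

Let the short side be w mm. Then w · w√2 = 1.16 m² = 1,160,000 mm².
w² = 1,160,000/√2, so w ≈ 905.7 mm; long side = w√2 ≈ 1280.8 mm.

906 × 1281 mm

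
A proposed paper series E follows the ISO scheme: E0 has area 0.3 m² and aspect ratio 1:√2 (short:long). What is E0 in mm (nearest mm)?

461 × 651 mm

Let the short side be w mm. Then w · w√2 = 0.3 m² = 300,000 mm².
w² = 300,000/√2, so w ≈ 460.6 mm; long side = w√2 ≈ 651.4 mm.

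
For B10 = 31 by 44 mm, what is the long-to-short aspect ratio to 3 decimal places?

1.419

44 / 31 = 1.419
ISO 216 targets √2 ≈ 1.414; the +0.005 deviation is from mm rounding.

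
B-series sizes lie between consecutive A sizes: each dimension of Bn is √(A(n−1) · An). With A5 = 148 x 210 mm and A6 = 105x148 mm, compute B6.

125 × 176 mm

Short side: √(148 · 105) = √15540 ≈ 124.7 → 125 mm
Long side: √(210 · 148) = √31080 ≈ 176.3 → 176 mm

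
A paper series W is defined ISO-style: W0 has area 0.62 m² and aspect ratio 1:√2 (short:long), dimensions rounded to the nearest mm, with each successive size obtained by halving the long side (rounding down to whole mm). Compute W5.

117 × 165 mm

Let W0's short side be w mm. w · w√2 = 0.62 m² = 620,000 mm², so w ≈ 662.1 mm and w√2 ≈ 936.4 mm → W0 = 662 × 936 mm.
W1: ⌊936/2⌋ × 662 = 468 × 662 mm
W2: ⌊662/2⌋ × 468 = 331 × 468 mm
W3: ⌊468/2⌋ × 331 = 234 × 331 mm
W4: ⌊331/2⌋ × 234 = 165 × 234 mm
W5: ⌊234/2⌋ × 165 = 117 × 165 mm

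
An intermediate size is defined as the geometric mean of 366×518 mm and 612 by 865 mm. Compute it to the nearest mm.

473 × 669 mm

Short side: √(366 · 612) = √223992 ≈ 473.3 → 473 mm
Long side: √(518 · 865) = √448070 ≈ 669.4 → 669 mm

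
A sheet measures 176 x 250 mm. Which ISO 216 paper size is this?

Aspect ratio 250/176 ≈ 1.420 — close to the ISO √2 ≈ 1.414.
In the B-series (B0 = 1000 × 1414 mm): B5 = 176 × 250 mm.

B5 (176 × 250 mm)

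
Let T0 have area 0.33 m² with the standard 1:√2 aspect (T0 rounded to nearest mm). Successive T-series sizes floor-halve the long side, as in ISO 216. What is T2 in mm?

241 × 341 mm

Let T0's short side be w mm. w · w√2 = 0.33 m² = 330,000 mm², so w ≈ 483.1 mm and w√2 ≈ 683.1 mm → T0 = 483 × 683 mm.
T1: ⌊683/2⌋ × 483 = 341 × 483 mm
T2: ⌊483/2⌋ × 341 = 241 × 341 mm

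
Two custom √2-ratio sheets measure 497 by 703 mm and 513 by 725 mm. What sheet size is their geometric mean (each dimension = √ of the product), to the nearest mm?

Short side: √(497 · 513) = √254961 ≈ 504.9 → 505 mm
Long side: √(703 · 725) = √509675 ≈ 713.9 → 714 mm

505 × 714 mm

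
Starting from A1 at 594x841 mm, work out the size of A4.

A2: ⌊841/2⌋ × 594 = 420 × 594 mm
A3: ⌊594/2⌋ × 420 = 297 × 420 mm
A4: ⌊420/2⌋ × 297 = 210 × 297 mm

210 × 297 mm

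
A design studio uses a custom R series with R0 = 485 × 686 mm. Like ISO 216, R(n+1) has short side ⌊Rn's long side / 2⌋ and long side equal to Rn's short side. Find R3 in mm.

171 × 242 mm

R1: ⌊686/2⌋ × 485 = 343 × 485 mm
R2: ⌊485/2⌋ × 343 = 242 × 343 mm
R3: ⌊343/2⌋ × 242 = 171 × 242 mm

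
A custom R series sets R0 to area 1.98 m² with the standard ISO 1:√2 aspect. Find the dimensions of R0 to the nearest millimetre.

Let the short side be w mm. Then w · w√2 = 1.98 m² = 1,980,000 mm².
w² = 1,980,000/√2, so w ≈ 1183.2 mm; long side = w√2 ≈ 1673.4 mm.

1183 × 1673 mm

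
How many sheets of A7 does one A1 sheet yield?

Each ISO step halves the sheet: 1 × A1 → 2 × A2 → 4 × A3 → 8 × A4 → …
From A1 to A7 is 6 halving steps: 2^6 = 64.

64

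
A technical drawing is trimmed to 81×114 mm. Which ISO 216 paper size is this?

Aspect ratio 114/81 ≈ 1.407 — close to the ISO √2 ≈ 1.414.
In the C-series (envelope sizes, between A and B): C7 = 81 × 114 mm.

C7 (81 × 114 mm)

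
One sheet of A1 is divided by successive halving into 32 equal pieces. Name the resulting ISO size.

A6

32 = 2^5, so 5 halving steps.
A1 → A2 → … → A6 after 5 steps.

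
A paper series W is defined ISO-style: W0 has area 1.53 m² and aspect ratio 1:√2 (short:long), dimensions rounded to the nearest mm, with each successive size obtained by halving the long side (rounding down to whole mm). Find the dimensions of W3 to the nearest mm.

Let W0's short side be w mm. w · w√2 = 1.53 m² = 1,530,000 mm², so w ≈ 1040.1 mm and w√2 ≈ 1471.0 mm → W0 = 1040 × 1471 mm.
W1: ⌊1471/2⌋ × 1040 = 735 × 1040 mm
W2: ⌊1040/2⌋ × 735 = 520 × 735 mm
W3: ⌊735/2⌋ × 520 = 367 × 520 mm

367 × 520 mm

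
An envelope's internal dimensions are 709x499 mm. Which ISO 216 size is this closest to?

B2 (500 × 707 mm)

Aspect ratio 709/499 ≈ 1.421 — close to the ISO √2 ≈ 1.414.
In the B-series (B0 = 1000 × 1414 mm): B2 = 500 × 707 mm.
Off by 3 mm total — nearest standard size.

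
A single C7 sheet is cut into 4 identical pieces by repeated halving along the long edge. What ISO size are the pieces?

4 = 2^2, so 2 halving steps.
C7 → C8 → … → C9 after 2 steps.

C9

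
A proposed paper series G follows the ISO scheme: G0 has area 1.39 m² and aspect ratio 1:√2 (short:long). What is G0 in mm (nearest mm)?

991 × 1402 mm

Let the short side be w mm. Then w · w√2 = 1.39 m² = 1,390,000 mm².
w² = 1,390,000/√2, so w ≈ 991.4 mm; long side = w√2 ≈ 1402.1 mm.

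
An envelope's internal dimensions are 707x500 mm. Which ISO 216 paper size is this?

Aspect ratio 707/500 ≈ 1.414 — close to the ISO √2 ≈ 1.414.
In the B-series (B0 = 1000 × 1414 mm): B2 = 500 × 707 mm.

B2 (500 × 707 mm)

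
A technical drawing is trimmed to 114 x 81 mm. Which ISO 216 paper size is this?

C7 (81 × 114 mm)

Aspect ratio 114/81 ≈ 1.407 — close to the ISO √2 ≈ 1.414.
In the C-series (envelope sizes, between A and B): C7 = 81 × 114 mm.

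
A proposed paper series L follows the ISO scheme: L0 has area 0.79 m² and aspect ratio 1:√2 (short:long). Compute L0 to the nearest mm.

Let the short side be w mm. Then w · w√2 = 0.79 m² = 790,000 mm².
w² = 790,000/√2, so w ≈ 747.4 mm; long side = w√2 ≈ 1057.0 mm.

747 × 1057 mm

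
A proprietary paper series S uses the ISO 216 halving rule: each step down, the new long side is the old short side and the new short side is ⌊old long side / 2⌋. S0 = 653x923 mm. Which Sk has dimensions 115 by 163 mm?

S0: 653 × 923 mm
S1: 461 × 653 mm
S2: 326 × 461 mm
S3: 230 × 326 mm
S4: 163 × 230 mm
S5: 115 × 163 mm
S6: 81 × 115 mm
→ matches S5.

S5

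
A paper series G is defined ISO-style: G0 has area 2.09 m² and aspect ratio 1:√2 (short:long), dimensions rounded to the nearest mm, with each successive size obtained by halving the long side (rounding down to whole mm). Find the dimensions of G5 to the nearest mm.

214 × 304 mm

Let G0's short side be w mm. w · w√2 = 2.09 m² = 2,090,000 mm², so w ≈ 1215.7 mm and w√2 ≈ 1719.2 mm → G0 = 1216 × 1719 mm.
G1: ⌊1719/2⌋ × 1216 = 859 × 1216 mm
G2: ⌊1216/2⌋ × 859 = 608 × 859 mm
G3: ⌊859/2⌋ × 608 = 429 × 608 mm
G4: ⌊608/2⌋ × 429 = 304 × 429 mm
G5: ⌊429/2⌋ × 304 = 214 × 304 mm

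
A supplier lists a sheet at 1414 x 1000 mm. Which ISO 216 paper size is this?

Aspect ratio 1414/1000 ≈ 1.414 — close to the ISO √2 ≈ 1.414.
In the B-series (B0 = 1000 × 1414 mm): B0 = 1000 × 1414 mm.

B0 (1000 × 1414 mm)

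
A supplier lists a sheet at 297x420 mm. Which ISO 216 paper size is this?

Aspect ratio 420/297 ≈ 1.414 — close to the ISO √2 ≈ 1.414.
In the A-series (A0 area = 1 m²): A3 = 297 × 420 mm.

A3 (297 × 420 mm)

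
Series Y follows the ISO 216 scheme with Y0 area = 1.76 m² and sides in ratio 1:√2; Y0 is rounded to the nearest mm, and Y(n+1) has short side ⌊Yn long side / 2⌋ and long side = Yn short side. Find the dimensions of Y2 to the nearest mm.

Let Y0's short side be w mm. w · w√2 = 1.76 m² = 1,760,000 mm², so w ≈ 1115.6 mm and w√2 ≈ 1577.7 mm → Y0 = 1116 × 1578 mm.
Y1: ⌊1578/2⌋ × 1116 = 789 × 1116 mm
Y2: ⌊1116/2⌋ × 789 = 558 × 789 mm

558 × 789 mm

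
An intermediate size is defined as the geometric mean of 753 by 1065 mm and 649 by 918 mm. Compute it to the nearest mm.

Short side: √(753 · 649) = √488697 ≈ 699.1 → 699 mm
Long side: √(1065 · 918) = √977670 ≈ 988.8 → 989 mm

699 × 989 mm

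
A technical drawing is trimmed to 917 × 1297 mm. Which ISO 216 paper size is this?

C0 (917 × 1297 mm)

Aspect ratio 1297/917 ≈ 1.414 — close to the ISO √2 ≈ 1.414.
In the C-series (envelope sizes, between A and B): C0 = 917 × 1297 mm.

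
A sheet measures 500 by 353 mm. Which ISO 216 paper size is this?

Aspect ratio 500/353 ≈ 1.416 — close to the ISO √2 ≈ 1.414.
In the B-series (B0 = 1000 × 1414 mm): B3 = 353 × 500 mm.

B3 (353 × 500 mm)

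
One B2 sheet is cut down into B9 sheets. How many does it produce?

128

B2 = 500 × 707 mm; B9 = 44 × 62 mm.
Each halving step doubles the count; 7 steps from B2 to B9.
2^7 = 128.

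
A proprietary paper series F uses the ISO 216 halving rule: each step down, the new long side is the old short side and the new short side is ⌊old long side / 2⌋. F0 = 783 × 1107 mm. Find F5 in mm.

F1: ⌊1107/2⌋ × 783 = 553 × 783 mm
F2: ⌊783/2⌋ × 553 = 391 × 553 mm
F3: ⌊553/2⌋ × 391 = 276 × 391 mm
F4: ⌊391/2⌋ × 276 = 195 × 276 mm
F5: ⌊276/2⌋ × 195 = 138 × 195 mm

138 × 195 mm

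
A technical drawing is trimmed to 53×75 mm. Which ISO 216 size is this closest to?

A8 (52 × 74 mm)

Aspect ratio 75/53 ≈ 1.415 — close to the ISO √2 ≈ 1.414.
In the A-series (A0 area = 1 m²): A8 = 52 × 74 mm.
Off by 2 mm total — nearest standard size.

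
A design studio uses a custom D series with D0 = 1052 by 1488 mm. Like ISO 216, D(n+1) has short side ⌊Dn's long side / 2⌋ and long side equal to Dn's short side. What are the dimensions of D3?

D1: ⌊1488/2⌋ × 1052 = 744 × 1052 mm
D2: ⌊1052/2⌋ × 744 = 526 × 744 mm
D3: ⌊744/2⌋ × 526 = 372 × 526 mm

372 × 526 mm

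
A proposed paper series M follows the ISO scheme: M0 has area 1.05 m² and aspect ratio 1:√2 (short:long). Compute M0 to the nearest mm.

862 × 1219 mm

Let the short side be w mm. Then w · w√2 = 1.05 m² = 1,050,000 mm².
w² = 1,050,000/√2, so w ≈ 861.7 mm; long side = w√2 ≈ 1218.6 mm.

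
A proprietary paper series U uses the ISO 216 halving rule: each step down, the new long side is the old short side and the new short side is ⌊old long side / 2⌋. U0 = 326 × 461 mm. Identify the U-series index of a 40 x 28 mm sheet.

U0: 326 × 461 mm
U1: 230 × 326 mm
U2: 163 × 230 mm
U3: 115 × 163 mm
U4: 81 × 115 mm
U5: 57 × 81 mm
U6: 40 × 57 mm
U7: 28 × 40 mm
U8: 20 × 28 mm
→ matches U7.

U7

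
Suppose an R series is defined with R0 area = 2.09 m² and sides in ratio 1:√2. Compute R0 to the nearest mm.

1216 × 1719 mm

Let the short side be w mm. Then w · w√2 = 2.09 m² = 2,090,000 mm².
w² = 2,090,000/√2, so w ≈ 1215.7 mm; long side = w√2 ≈ 1719.2 mm.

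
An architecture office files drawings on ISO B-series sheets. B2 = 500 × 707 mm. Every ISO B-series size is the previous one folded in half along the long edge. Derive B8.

62 × 88 mm

B3: ⌊707/2⌋ × 500 = 353 × 500 mm
B4: ⌊500/2⌋ × 353 = 250 × 353 mm
B5: ⌊353/2⌋ × 250 = 176 × 250 mm
B6: ⌊250/2⌋ × 176 = 125 × 176 mm
B7: ⌊176/2⌋ × 125 = 88 × 125 mm
B8: ⌊125/2⌋ × 88 = 62 × 88 mm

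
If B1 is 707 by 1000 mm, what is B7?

88 × 125 mm

B2: ⌊1000/2⌋ × 707 = 500 × 707 mm
B3: ⌊707/2⌋ × 500 = 353 × 500 mm
B4: ⌊500/2⌋ × 353 = 250 × 353 mm
B5: ⌊353/2⌋ × 250 = 176 × 250 mm
B6: ⌊250/2⌋ × 176 = 125 × 176 mm
B7: ⌊176/2⌋ × 125 = 88 × 125 mm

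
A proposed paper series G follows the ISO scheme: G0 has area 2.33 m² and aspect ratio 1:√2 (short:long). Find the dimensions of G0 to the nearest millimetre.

Let the short side be w mm. Then w · w√2 = 2.33 m² = 2,330,000 mm².
w² = 2,330,000/√2, so w ≈ 1283.6 mm; long side = w√2 ≈ 1815.2 mm.

1284 × 1815 mm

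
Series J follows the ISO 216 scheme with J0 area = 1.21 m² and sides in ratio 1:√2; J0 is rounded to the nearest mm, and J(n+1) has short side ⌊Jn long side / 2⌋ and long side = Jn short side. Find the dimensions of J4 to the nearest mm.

231 × 327 mm

Let J0's short side be w mm. w · w√2 = 1.21 m² = 1,210,000 mm², so w ≈ 925.0 mm and w√2 ≈ 1308.1 mm → J0 = 925 × 1308 mm.
J1: ⌊1308/2⌋ × 925 = 654 × 925 mm
J2: ⌊925/2⌋ × 654 = 462 × 654 mm
J3: ⌊654/2⌋ × 462 = 327 × 462 mm
J4: ⌊462/2⌋ × 327 = 231 × 327 mm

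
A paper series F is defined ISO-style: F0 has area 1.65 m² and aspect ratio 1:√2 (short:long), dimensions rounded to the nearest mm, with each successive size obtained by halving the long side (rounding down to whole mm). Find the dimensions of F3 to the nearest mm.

Let F0's short side be w mm. w · w√2 = 1.65 m² = 1,650,000 mm², so w ≈ 1080.2 mm and w√2 ≈ 1527.6 mm → F0 = 1080 × 1528 mm.
F1: ⌊1528/2⌋ × 1080 = 764 × 1080 mm
F2: ⌊1080/2⌋ × 764 = 540 × 764 mm
F3: ⌊764/2⌋ × 540 = 382 × 540 mm

382 × 540 mm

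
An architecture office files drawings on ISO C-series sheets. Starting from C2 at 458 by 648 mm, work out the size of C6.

114 × 162 mm

C3: ⌊648/2⌋ × 458 = 324 × 458 mm
C4: ⌊458/2⌋ × 324 = 229 × 324 mm
C5: ⌊324/2⌋ × 229 = 162 × 229 mm
C6: ⌊229/2⌋ × 162 = 114 × 162 mm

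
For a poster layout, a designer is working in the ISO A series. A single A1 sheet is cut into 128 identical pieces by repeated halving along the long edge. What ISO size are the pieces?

A8

128 = 2^7, so 7 halving steps.
A1 → A2 → … → A8 after 7 steps.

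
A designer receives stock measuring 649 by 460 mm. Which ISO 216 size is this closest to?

C2 (458 × 648 mm)

Aspect ratio 649/460 ≈ 1.411 — close to the ISO √2 ≈ 1.414.
In the C-series (envelope sizes, between A and B): C2 = 458 × 648 mm.
Off by 3 mm total — nearest standard size.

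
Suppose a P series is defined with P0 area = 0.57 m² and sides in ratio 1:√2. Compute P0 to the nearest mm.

635 × 898 mm

Let the short side be w mm. Then w · w√2 = 0.57 m² = 570,000 mm².
w² = 570,000/√2, so w ≈ 634.9 mm; long side = w√2 ≈ 897.8 mm.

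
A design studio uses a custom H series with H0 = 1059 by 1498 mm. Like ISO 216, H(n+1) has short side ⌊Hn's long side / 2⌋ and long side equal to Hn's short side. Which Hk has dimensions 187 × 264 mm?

H0: 1059 × 1498 mm
H1: 749 × 1059 mm
H2: 529 × 749 mm
H3: 374 × 529 mm
H4: 264 × 374 mm
H5: 187 × 264 mm
H6: 132 × 187 mm
→ matches H5.

H5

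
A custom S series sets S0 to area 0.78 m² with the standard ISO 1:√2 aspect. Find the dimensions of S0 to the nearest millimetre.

743 × 1050 mm

Let the short side be w mm. Then w · w√2 = 0.78 m² = 780,000 mm².
w² = 780,000/√2, so w ≈ 742.7 mm; long side = w√2 ≈ 1050.3 mm.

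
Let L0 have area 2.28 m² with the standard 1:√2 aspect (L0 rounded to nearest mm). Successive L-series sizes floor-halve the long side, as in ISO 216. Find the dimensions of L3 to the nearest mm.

Let L0's short side be w mm. w · w√2 = 2.28 m² = 2,280,000 mm², so w ≈ 1269.7 mm and w√2 ≈ 1795.7 mm → L0 = 1270 × 1796 mm.
L1: ⌊1796/2⌋ × 1270 = 898 × 1270 mm
L2: ⌊1270/2⌋ × 898 = 635 × 898 mm
L3: ⌊898/2⌋ × 635 = 449 × 635 mm

449 × 635 mm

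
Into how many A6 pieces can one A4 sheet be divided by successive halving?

4

Each ISO step halves the sheet: 1 × A4 → 2 × A5 → 4 × A6
From A4 to A6 is 2 halving steps: 2^2 = 4.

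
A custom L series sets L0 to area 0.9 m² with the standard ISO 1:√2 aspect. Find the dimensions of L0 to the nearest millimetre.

Let the short side be w mm. Then w · w√2 = 0.9 m² = 900,000 mm².
w² = 900,000/√2, so w ≈ 797.7 mm; long side = w√2 ≈ 1128.2 mm.

798 × 1128 mm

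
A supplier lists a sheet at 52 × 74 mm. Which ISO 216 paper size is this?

Aspect ratio 74/52 ≈ 1.423 — close to the ISO √2 ≈ 1.414.
In the A-series (A0 area = 1 m²): A8 = 52 × 74 mm.

A8 (52 × 74 mm)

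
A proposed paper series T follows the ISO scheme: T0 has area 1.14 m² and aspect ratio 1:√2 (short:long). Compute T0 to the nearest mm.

898 × 1270 mm

Let the short side be w mm. Then w · w√2 = 1.14 m² = 1,140,000 mm².
w² = 1,140,000/√2, so w ≈ 897.8 mm; long side = w√2 ≈ 1269.7 mm.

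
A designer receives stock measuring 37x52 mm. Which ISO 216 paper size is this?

Aspect ratio 52/37 ≈ 1.405 — close to the ISO √2 ≈ 1.414.
In the A-series (A0 area = 1 m²): A9 = 37 × 52 mm.

A9 (37 × 52 mm)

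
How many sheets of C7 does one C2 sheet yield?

32

C2 = 458 × 648 mm; C7 = 81 × 114 mm.
Each halving step doubles the count; 5 steps from C2 to C7.
2^5 = 32.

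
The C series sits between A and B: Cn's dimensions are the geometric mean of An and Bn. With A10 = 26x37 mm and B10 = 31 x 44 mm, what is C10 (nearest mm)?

28 × 40 mm

Short side: √(26 · 31) = √806 ≈ 28.4 → 28 mm
Long side: √(37 · 44) = √1628 ≈ 40.3 → 40 mm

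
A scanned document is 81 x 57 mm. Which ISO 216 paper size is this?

C8 (57 × 81 mm)

Aspect ratio 81/57 ≈ 1.421 — close to the ISO √2 ≈ 1.414.
In the C-series (envelope sizes, between A and B): C8 = 57 × 81 mm.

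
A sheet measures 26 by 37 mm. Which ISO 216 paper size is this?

Aspect ratio 37/26 ≈ 1.423 — close to the ISO √2 ≈ 1.414.
In the A-series (A0 area = 1 m²): A10 = 26 × 37 mm.

A10 (26 × 37 mm)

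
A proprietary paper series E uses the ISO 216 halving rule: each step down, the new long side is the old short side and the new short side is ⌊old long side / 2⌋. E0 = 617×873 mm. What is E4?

E1: ⌊873/2⌋ × 617 = 436 × 617 mm
E2: ⌊617/2⌋ × 436 = 308 × 436 mm
E3: ⌊436/2⌋ × 308 = 218 × 308 mm
E4: ⌊308/2⌋ × 218 = 154 × 218 mm

154 × 218 mm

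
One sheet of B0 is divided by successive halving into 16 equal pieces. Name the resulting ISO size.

16 = 2^4, so 4 halving steps.
B0 → B1 → … → B4 after 4 steps.

B4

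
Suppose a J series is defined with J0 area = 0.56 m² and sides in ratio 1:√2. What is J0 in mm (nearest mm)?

629 × 890 mm

Let the short side be w mm. Then w · w√2 = 0.56 m² = 560,000 mm².
w² = 560,000/√2, so w ≈ 629.3 mm; long side = w√2 ≈ 889.9 mm.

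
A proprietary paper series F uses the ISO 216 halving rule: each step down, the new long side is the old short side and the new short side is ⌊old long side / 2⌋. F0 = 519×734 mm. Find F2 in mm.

F1: ⌊734/2⌋ × 519 = 367 × 519 mm
F2: ⌊519/2⌋ × 367 = 259 × 367 mm

259 × 367 mm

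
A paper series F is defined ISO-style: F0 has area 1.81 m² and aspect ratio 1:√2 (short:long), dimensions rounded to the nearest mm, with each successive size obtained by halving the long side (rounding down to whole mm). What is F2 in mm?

565 × 800 mm

Let F0's short side be w mm. w · w√2 = 1.81 m² = 1,810,000 mm², so w ≈ 1131.3 mm and w√2 ≈ 1599.9 mm → F0 = 1131 × 1600 mm.
F1: ⌊1600/2⌋ × 1131 = 800 × 1131 mm
F2: ⌊1131/2⌋ × 800 = 565 × 800 mm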